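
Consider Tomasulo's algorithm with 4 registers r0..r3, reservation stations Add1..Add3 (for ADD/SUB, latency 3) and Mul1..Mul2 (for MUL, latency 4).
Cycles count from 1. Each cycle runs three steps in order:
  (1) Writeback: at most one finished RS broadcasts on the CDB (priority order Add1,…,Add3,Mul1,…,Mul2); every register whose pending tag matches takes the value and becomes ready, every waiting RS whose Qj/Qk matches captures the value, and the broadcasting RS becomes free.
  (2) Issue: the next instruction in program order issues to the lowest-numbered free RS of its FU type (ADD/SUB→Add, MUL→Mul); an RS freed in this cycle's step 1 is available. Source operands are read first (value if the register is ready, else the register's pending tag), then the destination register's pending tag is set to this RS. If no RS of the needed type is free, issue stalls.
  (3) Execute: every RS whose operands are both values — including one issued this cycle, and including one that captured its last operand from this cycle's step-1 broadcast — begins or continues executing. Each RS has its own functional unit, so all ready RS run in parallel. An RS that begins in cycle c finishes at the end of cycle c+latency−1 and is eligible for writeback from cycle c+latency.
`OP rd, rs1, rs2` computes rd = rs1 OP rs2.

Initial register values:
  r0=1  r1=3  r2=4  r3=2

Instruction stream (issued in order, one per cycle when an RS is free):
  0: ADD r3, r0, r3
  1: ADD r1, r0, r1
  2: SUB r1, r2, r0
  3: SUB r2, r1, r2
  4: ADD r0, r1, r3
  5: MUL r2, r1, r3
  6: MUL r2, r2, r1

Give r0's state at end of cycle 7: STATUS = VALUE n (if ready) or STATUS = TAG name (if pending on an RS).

STATUS = TAG Add2

cycle 1: issue ADD r3<-Add1 // r0:1,r1:3,r2:4,r3:Add1
cycle 2: issue ADD r1<-Add2 // r0:1,r1:Add2,r2:4,r3:Add1
cycle 3: issue SUB r1<-Add3 // r0:1,r1:Add3,r2:4,r3:Add1
cycle 4: CDB Add1=3; issue SUB r2<-Add1 // r0:1,r1:Add3,r2:Add1,r3:3
cycle 5: CDB Add2=4; issue ADD r0<-Add2 // r0:Add2,r1:Add3,r2:Add1,r3:3
cycle 6: CDB Add3=3; issue MUL r2<-Mul1 // r0:Add2,r1:3,r2:Mul1,r3:3
cycle 7: issue MUL r2<-Mul2 // r0:Add2,r1:3,r2:Mul2,r3:3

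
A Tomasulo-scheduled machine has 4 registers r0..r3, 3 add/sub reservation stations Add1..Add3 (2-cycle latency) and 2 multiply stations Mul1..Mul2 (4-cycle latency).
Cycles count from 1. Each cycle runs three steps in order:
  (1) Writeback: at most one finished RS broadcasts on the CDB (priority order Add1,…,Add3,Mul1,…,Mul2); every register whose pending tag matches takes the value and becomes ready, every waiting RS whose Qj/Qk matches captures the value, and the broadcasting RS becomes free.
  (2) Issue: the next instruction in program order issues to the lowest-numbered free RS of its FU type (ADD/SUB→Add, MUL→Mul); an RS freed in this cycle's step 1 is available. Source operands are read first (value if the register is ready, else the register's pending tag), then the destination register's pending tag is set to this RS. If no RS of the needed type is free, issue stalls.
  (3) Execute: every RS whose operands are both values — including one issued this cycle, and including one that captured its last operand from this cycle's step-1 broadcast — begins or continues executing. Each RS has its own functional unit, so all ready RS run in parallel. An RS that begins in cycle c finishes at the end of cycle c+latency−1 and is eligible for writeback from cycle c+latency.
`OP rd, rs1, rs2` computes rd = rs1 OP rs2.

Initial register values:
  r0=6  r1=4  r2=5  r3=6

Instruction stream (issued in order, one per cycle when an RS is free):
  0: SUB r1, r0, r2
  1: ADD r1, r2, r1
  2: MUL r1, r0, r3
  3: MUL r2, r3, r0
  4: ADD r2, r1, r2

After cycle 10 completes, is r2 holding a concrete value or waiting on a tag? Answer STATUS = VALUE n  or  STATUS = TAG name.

STATUS = VALUE 72

c1: issue SUB r1<-Add1 | r0:6,r1:Add1,r2:5,r3:6
c2: issue ADD r1<-Add2 | r0:6,r1:Add2,r2:5,r3:6
c3: CDB Add1=1; issue MUL r1<-Mul1 | r0:6,r1:Mul1,r2:5,r3:6
c4: issue MUL r2<-Mul2 | r0:6,r1:Mul1,r2:Mul2,r3:6
c5: CDB Add2=6; issue ADD r2<-Add1 | r0:6,r1:Mul1,r2:Add1,r3:6
c6: - | r0:6,r1:Mul1,r2:Add1,r3:6
c7: CDB Mul1=36 | r0:6,r1:36,r2:Add1,r3:6
c8: CDB Mul2=36 | r0:6,r1:36,r2:Add1,r3:6
c9: - | r0:6,r1:36,r2:Add1,r3:6
c10: CDB Add1=72 | r0:6,r1:36,r2:72,r3:6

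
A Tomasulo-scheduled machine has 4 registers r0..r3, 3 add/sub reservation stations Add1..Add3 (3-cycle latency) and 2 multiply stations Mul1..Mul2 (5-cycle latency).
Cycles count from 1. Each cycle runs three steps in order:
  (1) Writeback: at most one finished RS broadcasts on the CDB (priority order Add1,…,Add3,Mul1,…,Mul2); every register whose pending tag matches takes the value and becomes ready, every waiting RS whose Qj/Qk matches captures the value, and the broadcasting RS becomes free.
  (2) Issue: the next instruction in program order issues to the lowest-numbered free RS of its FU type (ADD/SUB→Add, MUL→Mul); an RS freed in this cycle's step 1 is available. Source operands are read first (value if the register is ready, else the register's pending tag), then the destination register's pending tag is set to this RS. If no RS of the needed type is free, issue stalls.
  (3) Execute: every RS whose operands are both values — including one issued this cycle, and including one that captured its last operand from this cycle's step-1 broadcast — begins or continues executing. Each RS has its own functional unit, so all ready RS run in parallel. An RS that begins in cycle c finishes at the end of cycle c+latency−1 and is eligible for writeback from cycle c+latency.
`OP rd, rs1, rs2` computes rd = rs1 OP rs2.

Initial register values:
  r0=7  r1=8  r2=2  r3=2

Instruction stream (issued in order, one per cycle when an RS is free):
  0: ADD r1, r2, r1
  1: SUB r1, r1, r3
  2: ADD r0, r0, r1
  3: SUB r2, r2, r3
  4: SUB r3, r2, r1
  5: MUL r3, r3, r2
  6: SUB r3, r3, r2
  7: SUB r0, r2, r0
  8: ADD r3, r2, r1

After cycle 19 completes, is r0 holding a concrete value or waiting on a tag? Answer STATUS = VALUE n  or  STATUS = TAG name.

c1: issue ADD r1<-Add1 | r0:7,r1:Add1,r2:2,r3:2
c2: issue SUB r1<-Add2 | r0:7,r1:Add2,r2:2,r3:2
c3: issue ADD r0<-Add3 | r0:Add3,r1:Add2,r2:2,r3:2
c4: CDB Add1=10; issue SUB r2<-Add1 | r0:Add3,r1:Add2,r2:Add1,r3:2
c5: stall | r0:Add3,r1:Add2,r2:Add1,r3:2
c6: stall | r0:Add3,r1:Add2,r2:Add1,r3:2
c7: CDB Add1=0; issue SUB r3<-Add1 | r0:Add3,r1:Add2,r2:0,r3:Add1
c8: CDB Add2=8; issue MUL r3<-Mul1 | r0:Add3,r1:8,r2:0,r3:Mul1
c9: issue SUB r3<-Add2 | r0:Add3,r1:8,r2:0,r3:Add2
c10: stall | r0:Add3,r1:8,r2:0,r3:Add2
c11: CDB Add1=-8; issue SUB r0<-Add1 | r0:Add1,r1:8,r2:0,r3:Add2
c12: CDB Add3=15; issue ADD r3<-Add3 | r0:Add1,r1:8,r2:0,r3:Add3
c13: - | r0:Add1,r1:8,r2:0,r3:Add3
c14: - | r0:Add1,r1:8,r2:0,r3:Add3
c15: CDB Add1=-15 | r0:-15,r1:8,r2:0,r3:Add3
c16: CDB Add3=8 | r0:-15,r1:8,r2:0,r3:8
c17: CDB Mul1=0 | r0:-15,r1:8,r2:0,r3:8
c18: - | r0:-15,r1:8,r2:0,r3:8
c19: - | r0:-15,r1:8,r2:0,r3:8

STATUS = VALUE -15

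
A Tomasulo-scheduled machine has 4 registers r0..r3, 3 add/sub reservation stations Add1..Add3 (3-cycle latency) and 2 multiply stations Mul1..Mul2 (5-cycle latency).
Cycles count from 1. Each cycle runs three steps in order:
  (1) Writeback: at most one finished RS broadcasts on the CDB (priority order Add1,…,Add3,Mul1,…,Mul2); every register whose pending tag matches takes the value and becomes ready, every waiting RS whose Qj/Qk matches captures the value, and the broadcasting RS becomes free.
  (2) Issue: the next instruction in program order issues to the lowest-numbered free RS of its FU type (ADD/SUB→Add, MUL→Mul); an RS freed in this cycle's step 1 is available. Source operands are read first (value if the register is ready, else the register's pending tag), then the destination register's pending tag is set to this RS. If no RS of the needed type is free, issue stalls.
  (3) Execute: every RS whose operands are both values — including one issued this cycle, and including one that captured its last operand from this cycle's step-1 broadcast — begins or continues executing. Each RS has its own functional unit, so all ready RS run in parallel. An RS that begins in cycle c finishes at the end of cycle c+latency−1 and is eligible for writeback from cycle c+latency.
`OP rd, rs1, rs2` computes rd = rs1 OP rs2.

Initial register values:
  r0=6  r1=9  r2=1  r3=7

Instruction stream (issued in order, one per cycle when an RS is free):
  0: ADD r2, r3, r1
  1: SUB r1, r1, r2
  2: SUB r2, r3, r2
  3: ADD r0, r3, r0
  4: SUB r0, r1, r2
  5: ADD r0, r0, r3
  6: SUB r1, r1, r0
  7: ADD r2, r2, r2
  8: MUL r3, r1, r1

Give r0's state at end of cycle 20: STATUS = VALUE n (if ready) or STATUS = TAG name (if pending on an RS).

cycle 1: issue ADD r2<-Add1 // r0:6,r1:9,r2:Add1,r3:7
cycle 2: issue SUB r1<-Add2 // r0:6,r1:Add2,r2:Add1,r3:7
cycle 3: issue SUB r2<-Add3 // r0:6,r1:Add2,r2:Add3,r3:7
cycle 4: CDB Add1=16; issue ADD r0<-Add1 // r0:Add1,r1:Add2,r2:Add3,r3:7
cycle 5: stall // r0:Add1,r1:Add2,r2:Add3,r3:7
cycle 6: stall // r0:Add1,r1:Add2,r2:Add3,r3:7
cycle 7: CDB Add1=13; issue SUB r0<-Add1 // r0:Add1,r1:Add2,r2:Add3,r3:7
cycle 8: CDB Add2=-7; issue ADD r0<-Add2 // r0:Add2,r1:-7,r2:Add3,r3:7
cycle 9: CDB Add3=-9; issue SUB r1<-Add3 // r0:Add2,r1:Add3,r2:-9,r3:7
cycle 10: stall // r0:Add2,r1:Add3,r2:-9,r3:7
cycle 11: stall // r0:Add2,r1:Add3,r2:-9,r3:7
cycle 12: CDB Add1=2; issue ADD r2<-Add1 // r0:Add2,r1:Add3,r2:Add1,r3:7
cycle 13: issue MUL r3<-Mul1 // r0:Add2,r1:Add3,r2:Add1,r3:Mul1
cycle 14: - // r0:Add2,r1:Add3,r2:Add1,r3:Mul1
cycle 15: CDB Add1=-18 // r0:Add2,r1:Add3,r2:-18,r3:Mul1
cycle 16: CDB Add2=9 // r0:9,r1:Add3,r2:-18,r3:Mul1
cycle 17: - // r0:9,r1:Add3,r2:-18,r3:Mul1
cycle 18: - // r0:9,r1:Add3,r2:-18,r3:Mul1
cycle 19: CDB Add3=-16 // r0:9,r1:-16,r2:-18,r3:Mul1
cycle 20: - // r0:9,r1:-16,r2:-18,r3:Mul1

STATUS = VALUE 9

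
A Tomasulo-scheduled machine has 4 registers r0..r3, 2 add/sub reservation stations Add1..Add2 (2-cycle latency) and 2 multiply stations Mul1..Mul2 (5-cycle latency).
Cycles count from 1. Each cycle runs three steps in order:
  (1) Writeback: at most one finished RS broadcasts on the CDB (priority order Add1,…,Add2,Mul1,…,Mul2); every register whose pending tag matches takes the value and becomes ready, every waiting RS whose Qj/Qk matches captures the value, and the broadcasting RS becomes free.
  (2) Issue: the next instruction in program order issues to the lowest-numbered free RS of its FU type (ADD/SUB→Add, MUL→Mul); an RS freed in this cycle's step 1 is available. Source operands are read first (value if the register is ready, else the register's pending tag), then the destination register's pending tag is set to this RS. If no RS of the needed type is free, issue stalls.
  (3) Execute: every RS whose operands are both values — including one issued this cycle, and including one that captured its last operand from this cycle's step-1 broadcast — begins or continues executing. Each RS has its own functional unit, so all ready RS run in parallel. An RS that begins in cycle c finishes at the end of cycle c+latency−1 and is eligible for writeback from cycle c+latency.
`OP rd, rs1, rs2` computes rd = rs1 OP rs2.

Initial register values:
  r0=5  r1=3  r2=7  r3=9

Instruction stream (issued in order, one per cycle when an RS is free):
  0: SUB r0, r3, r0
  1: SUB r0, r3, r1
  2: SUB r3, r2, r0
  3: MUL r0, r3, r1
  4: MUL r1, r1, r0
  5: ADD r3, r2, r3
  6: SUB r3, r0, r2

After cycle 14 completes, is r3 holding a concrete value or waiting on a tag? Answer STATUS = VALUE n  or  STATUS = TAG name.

c1: issue SUB r0<-Add1 | r0:Add1,r1:3,r2:7,r3:9
c2: issue SUB r0<-Add2 | r0:Add2,r1:3,r2:7,r3:9
c3: CDB Add1=4; issue SUB r3<-Add1 | r0:Add2,r1:3,r2:7,r3:Add1
c4: CDB Add2=6; issue MUL r0<-Mul1 | r0:Mul1,r1:3,r2:7,r3:Add1
c5: issue MUL r1<-Mul2 | r0:Mul1,r1:Mul2,r2:7,r3:Add1
c6: CDB Add1=1; issue ADD r3<-Add1 | r0:Mul1,r1:Mul2,r2:7,r3:Add1
c7: issue SUB r3<-Add2 | r0:Mul1,r1:Mul2,r2:7,r3:Add2
c8: CDB Add1=8 | r0:Mul1,r1:Mul2,r2:7,r3:Add2
c9: - | r0:Mul1,r1:Mul2,r2:7,r3:Add2
c10: - | r0:Mul1,r1:Mul2,r2:7,r3:Add2
c11: CDB Mul1=3 | r0:3,r1:Mul2,r2:7,r3:Add2
c12: - | r0:3,r1:Mul2,r2:7,r3:Add2
c13: CDB Add2=-4 | r0:3,r1:Mul2,r2:7,r3:-4
c14: - | r0:3,r1:Mul2,r2:7,r3:-4

STATUS = VALUE -4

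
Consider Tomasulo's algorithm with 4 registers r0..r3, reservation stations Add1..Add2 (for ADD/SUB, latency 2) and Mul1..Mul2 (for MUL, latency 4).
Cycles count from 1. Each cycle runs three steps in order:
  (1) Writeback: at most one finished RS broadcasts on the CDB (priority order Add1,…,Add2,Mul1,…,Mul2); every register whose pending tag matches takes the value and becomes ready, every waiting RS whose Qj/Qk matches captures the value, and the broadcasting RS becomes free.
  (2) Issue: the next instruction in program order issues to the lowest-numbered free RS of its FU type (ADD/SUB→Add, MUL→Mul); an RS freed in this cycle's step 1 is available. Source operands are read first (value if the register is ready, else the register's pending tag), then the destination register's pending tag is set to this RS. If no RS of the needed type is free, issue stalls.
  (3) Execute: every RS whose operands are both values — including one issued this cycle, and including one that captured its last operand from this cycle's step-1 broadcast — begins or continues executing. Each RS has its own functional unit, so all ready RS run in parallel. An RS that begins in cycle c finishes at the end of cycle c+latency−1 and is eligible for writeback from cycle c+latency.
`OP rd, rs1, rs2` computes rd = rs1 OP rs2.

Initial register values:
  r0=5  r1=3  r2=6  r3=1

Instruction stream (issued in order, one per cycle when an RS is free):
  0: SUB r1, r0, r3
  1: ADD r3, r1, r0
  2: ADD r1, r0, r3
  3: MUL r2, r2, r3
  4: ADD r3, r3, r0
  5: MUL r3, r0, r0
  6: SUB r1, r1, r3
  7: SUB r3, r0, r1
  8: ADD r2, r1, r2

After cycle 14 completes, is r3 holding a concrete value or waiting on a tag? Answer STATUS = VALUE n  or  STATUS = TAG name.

c1: issue SUB r1<-Add1 | r0:5,r1:Add1,r2:6,r3:1
c2: issue ADD r3<-Add2 | r0:5,r1:Add1,r2:6,r3:Add2
c3: CDB Add1=4; issue ADD r1<-Add1 | r0:5,r1:Add1,r2:6,r3:Add2
c4: issue MUL r2<-Mul1 | r0:5,r1:Add1,r2:Mul1,r3:Add2
c5: CDB Add2=9; issue ADD r3<-Add2 | r0:5,r1:Add1,r2:Mul1,r3:Add2
c6: issue MUL r3<-Mul2 | r0:5,r1:Add1,r2:Mul1,r3:Mul2
c7: CDB Add1=14; issue SUB r1<-Add1 | r0:5,r1:Add1,r2:Mul1,r3:Mul2
c8: CDB Add2=14; issue SUB r3<-Add2 | r0:5,r1:Add1,r2:Mul1,r3:Add2
c9: CDB Mul1=54; stall | r0:5,r1:Add1,r2:54,r3:Add2
c10: CDB Mul2=25; stall | r0:5,r1:Add1,r2:54,r3:Add2
c11: stall | r0:5,r1:Add1,r2:54,r3:Add2
c12: CDB Add1=-11; issue ADD r2<-Add1 | r0:5,r1:-11,r2:Add1,r3:Add2
c13: - | r0:5,r1:-11,r2:Add1,r3:Add2
c14: CDB Add1=43 | r0:5,r1:-11,r2:43,r3:Add2

STATUS = TAG Add2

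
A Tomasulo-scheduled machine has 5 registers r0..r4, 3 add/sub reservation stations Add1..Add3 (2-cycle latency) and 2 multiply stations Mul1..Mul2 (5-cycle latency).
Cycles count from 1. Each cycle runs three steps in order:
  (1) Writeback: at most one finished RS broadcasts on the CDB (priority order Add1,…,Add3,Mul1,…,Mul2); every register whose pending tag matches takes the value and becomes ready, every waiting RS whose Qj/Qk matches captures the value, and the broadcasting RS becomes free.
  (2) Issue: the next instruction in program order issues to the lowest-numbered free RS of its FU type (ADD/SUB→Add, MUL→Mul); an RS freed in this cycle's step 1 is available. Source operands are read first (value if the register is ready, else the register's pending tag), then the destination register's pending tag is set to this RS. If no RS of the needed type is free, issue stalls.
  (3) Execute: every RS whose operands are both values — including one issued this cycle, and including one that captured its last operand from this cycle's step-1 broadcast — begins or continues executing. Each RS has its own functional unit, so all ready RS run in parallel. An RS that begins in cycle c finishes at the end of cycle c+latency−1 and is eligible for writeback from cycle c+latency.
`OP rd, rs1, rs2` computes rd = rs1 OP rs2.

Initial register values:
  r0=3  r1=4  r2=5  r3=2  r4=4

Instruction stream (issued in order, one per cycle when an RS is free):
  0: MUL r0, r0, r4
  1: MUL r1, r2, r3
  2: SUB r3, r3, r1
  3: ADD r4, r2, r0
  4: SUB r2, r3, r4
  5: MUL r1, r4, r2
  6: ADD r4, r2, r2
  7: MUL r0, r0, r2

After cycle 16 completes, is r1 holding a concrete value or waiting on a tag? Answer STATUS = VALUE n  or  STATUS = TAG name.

STATUS = VALUE -425

cycle 1: issue MUL r0<-Mul1 // r0:Mul1,r1:4,r2:5,r3:2,r4:4
cycle 2: issue MUL r1<-Mul2 // r0:Mul1,r1:Mul2,r2:5,r3:2,r4:4
cycle 3: issue SUB r3<-Add1 // r0:Mul1,r1:Mul2,r2:5,r3:Add1,r4:4
cycle 4: issue ADD r4<-Add2 // r0:Mul1,r1:Mul2,r2:5,r3:Add1,r4:Add2
cycle 5: issue SUB r2<-Add3 // r0:Mul1,r1:Mul2,r2:Add3,r3:Add1,r4:Add2
cycle 6: CDB Mul1=12; issue MUL r1<-Mul1 // r0:12,r1:Mul1,r2:Add3,r3:Add1,r4:Add2
cycle 7: CDB Mul2=10; stall // r0:12,r1:Mul1,r2:Add3,r3:Add1,r4:Add2
cycle 8: CDB Add2=17; issue ADD r4<-Add2 // r0:12,r1:Mul1,r2:Add3,r3:Add1,r4:Add2
cycle 9: CDB Add1=-8; issue MUL r0<-Mul2 // r0:Mul2,r1:Mul1,r2:Add3,r3:-8,r4:Add2
cycle 10: - // r0:Mul2,r1:Mul1,r2:Add3,r3:-8,r4:Add2
cycle 11: CDB Add3=-25 // r0:Mul2,r1:Mul1,r2:-25,r3:-8,r4:Add2
cycle 12: - // r0:Mul2,r1:Mul1,r2:-25,r3:-8,r4:Add2
cycle 13: CDB Add2=-50 // r0:Mul2,r1:Mul1,r2:-25,r3:-8,r4:-50
cycle 14: - // r0:Mul2,r1:Mul1,r2:-25,r3:-8,r4:-50
cycle 15: - // r0:Mul2,r1:Mul1,r2:-25,r3:-8,r4:-50
cycle 16: CDB Mul1=-425 // r0:Mul2,r1:-425,r2:-25,r3:-8,r4:-50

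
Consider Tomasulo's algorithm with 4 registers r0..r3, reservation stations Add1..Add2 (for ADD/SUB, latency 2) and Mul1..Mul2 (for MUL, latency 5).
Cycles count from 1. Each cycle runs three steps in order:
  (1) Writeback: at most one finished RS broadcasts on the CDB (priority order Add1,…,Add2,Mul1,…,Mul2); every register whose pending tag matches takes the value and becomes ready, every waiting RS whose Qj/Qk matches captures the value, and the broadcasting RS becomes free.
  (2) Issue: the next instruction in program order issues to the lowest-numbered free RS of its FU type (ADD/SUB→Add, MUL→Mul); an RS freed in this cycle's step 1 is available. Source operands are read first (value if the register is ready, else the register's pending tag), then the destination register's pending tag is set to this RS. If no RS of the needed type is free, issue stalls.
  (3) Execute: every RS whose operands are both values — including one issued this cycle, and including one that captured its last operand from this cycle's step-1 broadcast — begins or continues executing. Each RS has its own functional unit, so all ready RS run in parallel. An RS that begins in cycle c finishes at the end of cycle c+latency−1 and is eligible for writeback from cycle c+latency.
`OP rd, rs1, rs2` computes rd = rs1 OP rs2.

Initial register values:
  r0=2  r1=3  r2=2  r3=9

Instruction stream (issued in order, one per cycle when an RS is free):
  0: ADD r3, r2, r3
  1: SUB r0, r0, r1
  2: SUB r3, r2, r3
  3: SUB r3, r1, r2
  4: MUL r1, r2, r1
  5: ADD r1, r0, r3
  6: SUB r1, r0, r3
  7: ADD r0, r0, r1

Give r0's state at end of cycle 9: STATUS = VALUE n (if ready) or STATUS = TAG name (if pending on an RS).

cycle 1: issue ADD r3<-Add1 // r0:2,r1:3,r2:2,r3:Add1
cycle 2: issue SUB r0<-Add2 // r0:Add2,r1:3,r2:2,r3:Add1
cycle 3: CDB Add1=11; issue SUB r3<-Add1 // r0:Add2,r1:3,r2:2,r3:Add1
cycle 4: CDB Add2=-1; issue SUB r3<-Add2 // r0:-1,r1:3,r2:2,r3:Add2
cycle 5: CDB Add1=-9; issue MUL r1<-Mul1 // r0:-1,r1:Mul1,r2:2,r3:Add2
cycle 6: CDB Add2=1; issue ADD r1<-Add1 // r0:-1,r1:Add1,r2:2,r3:1
cycle 7: issue SUB r1<-Add2 // r0:-1,r1:Add2,r2:2,r3:1
cycle 8: CDB Add1=0; issue ADD r0<-Add1 // r0:Add1,r1:Add2,r2:2,r3:1
cycle 9: CDB Add2=-2 // r0:Add1,r1:-2,r2:2,r3:1

STATUS = TAG Add1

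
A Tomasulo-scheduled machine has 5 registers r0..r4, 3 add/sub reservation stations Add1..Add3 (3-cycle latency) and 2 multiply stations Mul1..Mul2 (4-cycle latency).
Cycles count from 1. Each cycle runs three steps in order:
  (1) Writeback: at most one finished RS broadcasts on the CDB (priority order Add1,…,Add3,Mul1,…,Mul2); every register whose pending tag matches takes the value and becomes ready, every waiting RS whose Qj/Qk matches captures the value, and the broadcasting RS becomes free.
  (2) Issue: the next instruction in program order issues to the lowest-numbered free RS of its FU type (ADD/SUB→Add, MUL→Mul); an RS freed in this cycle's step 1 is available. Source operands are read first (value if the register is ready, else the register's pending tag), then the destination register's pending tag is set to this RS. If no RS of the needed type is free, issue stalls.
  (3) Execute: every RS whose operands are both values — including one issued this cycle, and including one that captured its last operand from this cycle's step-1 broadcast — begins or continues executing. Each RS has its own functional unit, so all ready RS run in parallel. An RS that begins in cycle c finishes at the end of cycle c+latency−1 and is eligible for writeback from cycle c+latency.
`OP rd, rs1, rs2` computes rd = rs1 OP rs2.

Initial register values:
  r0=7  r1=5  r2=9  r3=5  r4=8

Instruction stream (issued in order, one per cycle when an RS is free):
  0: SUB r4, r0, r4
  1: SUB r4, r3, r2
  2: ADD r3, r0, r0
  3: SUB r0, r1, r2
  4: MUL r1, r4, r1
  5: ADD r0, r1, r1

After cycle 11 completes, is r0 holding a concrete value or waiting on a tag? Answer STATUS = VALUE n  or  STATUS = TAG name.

cycle 1: issue SUB r4<-Add1 // r0:7,r1:5,r2:9,r3:5,r4:Add1
cycle 2: issue SUB r4<-Add2 // r0:7,r1:5,r2:9,r3:5,r4:Add2
cycle 3: issue ADD r3<-Add3 // r0:7,r1:5,r2:9,r3:Add3,r4:Add2
cycle 4: CDB Add1=-1; issue SUB r0<-Add1 // r0:Add1,r1:5,r2:9,r3:Add3,r4:Add2
cycle 5: CDB Add2=-4; issue MUL r1<-Mul1 // r0:Add1,r1:Mul1,r2:9,r3:Add3,r4:-4
cycle 6: CDB Add3=14; issue ADD r0<-Add2 // r0:Add2,r1:Mul1,r2:9,r3:14,r4:-4
cycle 7: CDB Add1=-4 // r0:Add2,r1:Mul1,r2:9,r3:14,r4:-4
cycle 8: - // r0:Add2,r1:Mul1,r2:9,r3:14,r4:-4
cycle 9: CDB Mul1=-20 // r0:Add2,r1:-20,r2:9,r3:14,r4:-4
cycle 10: - // r0:Add2,r1:-20,r2:9,r3:14,r4:-4
cycle 11: - // r0:Add2,r1:-20,r2:9,r3:14,r4:-4

STATUS = TAG Add2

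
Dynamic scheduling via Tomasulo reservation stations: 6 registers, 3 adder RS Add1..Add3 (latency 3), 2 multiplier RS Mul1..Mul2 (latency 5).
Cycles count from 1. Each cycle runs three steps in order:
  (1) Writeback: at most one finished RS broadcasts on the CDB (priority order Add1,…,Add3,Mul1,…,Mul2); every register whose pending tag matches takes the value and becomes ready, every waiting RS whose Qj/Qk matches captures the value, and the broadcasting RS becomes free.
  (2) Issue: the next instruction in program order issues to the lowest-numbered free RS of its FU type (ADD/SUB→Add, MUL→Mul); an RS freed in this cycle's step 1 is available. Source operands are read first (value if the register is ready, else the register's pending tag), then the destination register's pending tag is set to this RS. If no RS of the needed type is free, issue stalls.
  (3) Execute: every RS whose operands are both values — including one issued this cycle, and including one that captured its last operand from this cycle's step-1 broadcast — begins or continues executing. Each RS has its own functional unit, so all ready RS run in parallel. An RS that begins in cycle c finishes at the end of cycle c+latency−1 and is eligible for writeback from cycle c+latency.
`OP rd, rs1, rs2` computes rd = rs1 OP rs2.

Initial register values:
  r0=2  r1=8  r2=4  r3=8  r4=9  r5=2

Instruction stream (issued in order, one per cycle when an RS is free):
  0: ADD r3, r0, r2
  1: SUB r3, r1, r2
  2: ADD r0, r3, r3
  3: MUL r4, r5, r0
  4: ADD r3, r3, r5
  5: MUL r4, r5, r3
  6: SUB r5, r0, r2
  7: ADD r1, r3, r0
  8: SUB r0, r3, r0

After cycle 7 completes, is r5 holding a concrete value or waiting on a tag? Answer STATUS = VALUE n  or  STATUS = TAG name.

c1: issue ADD r3<-Add1 | r0:2,r1:8,r2:4,r3:Add1,r4:9,r5:2
c2: issue SUB r3<-Add2 | r0:2,r1:8,r2:4,r3:Add2,r4:9,r5:2
c3: issue ADD r0<-Add3 | r0:Add3,r1:8,r2:4,r3:Add2,r4:9,r5:2
c4: CDB Add1=6; issue MUL r4<-Mul1 | r0:Add3,r1:8,r2:4,r3:Add2,r4:Mul1,r5:2
c5: CDB Add2=4; issue ADD r3<-Add1 | r0:Add3,r1:8,r2:4,r3:Add1,r4:Mul1,r5:2
c6: issue MUL r4<-Mul2 | r0:Add3,r1:8,r2:4,r3:Add1,r4:Mul2,r5:2
c7: issue SUB r5<-Add2 | r0:Add3,r1:8,r2:4,r3:Add1,r4:Mul2,r5:Add2

STATUS = TAG Add2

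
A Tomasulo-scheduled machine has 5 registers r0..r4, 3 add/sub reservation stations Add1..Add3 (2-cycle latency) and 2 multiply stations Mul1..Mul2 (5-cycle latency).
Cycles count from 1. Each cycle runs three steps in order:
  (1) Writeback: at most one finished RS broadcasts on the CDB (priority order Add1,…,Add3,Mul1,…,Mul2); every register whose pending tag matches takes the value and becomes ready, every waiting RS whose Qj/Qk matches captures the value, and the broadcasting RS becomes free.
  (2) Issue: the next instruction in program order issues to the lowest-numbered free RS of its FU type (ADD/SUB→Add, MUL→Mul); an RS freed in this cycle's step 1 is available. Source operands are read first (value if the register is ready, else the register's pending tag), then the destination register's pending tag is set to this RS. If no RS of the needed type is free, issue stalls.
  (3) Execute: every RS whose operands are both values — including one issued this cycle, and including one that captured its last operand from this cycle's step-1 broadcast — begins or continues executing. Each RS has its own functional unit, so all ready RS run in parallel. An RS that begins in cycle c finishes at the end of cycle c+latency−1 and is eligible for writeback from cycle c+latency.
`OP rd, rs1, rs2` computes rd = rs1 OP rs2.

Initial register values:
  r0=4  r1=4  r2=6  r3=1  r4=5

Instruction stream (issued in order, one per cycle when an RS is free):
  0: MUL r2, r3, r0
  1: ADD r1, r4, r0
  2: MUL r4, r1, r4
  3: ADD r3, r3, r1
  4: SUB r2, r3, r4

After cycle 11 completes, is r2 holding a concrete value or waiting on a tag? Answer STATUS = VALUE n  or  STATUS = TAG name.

STATUS = VALUE -35

cycle 1: issue MUL r2<-Mul1 // r0:4,r1:4,r2:Mul1,r3:1,r4:5
cycle 2: issue ADD r1<-Add1 // r0:4,r1:Add1,r2:Mul1,r3:1,r4:5
cycle 3: issue MUL r4<-Mul2 // r0:4,r1:Add1,r2:Mul1,r3:1,r4:Mul2
cycle 4: CDB Add1=9; issue ADD r3<-Add1 // r0:4,r1:9,r2:Mul1,r3:Add1,r4:Mul2
cycle 5: issue SUB r2<-Add2 // r0:4,r1:9,r2:Add2,r3:Add1,r4:Mul2
cycle 6: CDB Add1=10 // r0:4,r1:9,r2:Add2,r3:10,r4:Mul2
cycle 7: CDB Mul1=4 // r0:4,r1:9,r2:Add2,r3:10,r4:Mul2
cycle 8: - // r0:4,r1:9,r2:Add2,r3:10,r4:Mul2
cycle 9: CDB Mul2=45 // r0:4,r1:9,r2:Add2,r3:10,r4:45
cycle 10: - // r0:4,r1:9,r2:Add2,r3:10,r4:45
cycle 11: CDB Add2=-35 // r0:4,r1:9,r2:-35,r3:10,r4:45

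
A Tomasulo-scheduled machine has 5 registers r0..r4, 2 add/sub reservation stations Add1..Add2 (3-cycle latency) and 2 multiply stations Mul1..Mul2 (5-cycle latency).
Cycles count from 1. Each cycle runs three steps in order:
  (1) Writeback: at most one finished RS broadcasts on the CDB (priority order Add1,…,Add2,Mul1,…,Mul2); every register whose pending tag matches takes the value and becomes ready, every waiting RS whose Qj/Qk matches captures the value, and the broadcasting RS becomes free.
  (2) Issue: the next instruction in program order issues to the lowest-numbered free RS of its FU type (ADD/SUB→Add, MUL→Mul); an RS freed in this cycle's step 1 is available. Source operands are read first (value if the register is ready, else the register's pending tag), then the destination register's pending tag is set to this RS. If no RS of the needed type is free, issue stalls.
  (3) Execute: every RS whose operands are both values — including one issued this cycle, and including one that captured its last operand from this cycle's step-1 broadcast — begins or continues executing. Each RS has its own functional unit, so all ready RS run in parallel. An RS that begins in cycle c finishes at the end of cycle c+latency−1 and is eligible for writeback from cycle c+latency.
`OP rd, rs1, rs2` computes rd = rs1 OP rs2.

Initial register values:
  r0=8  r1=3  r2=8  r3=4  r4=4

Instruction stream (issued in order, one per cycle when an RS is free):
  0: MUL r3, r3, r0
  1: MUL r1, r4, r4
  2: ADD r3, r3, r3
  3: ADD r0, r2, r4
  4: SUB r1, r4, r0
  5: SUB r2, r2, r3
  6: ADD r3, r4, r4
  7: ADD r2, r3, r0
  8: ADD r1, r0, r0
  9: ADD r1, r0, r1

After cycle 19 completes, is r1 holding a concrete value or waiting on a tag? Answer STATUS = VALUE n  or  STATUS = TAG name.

c1: issue MUL r3<-Mul1 | r0:8,r1:3,r2:8,r3:Mul1,r4:4
c2: issue MUL r1<-Mul2 | r0:8,r1:Mul2,r2:8,r3:Mul1,r4:4
c3: issue ADD r3<-Add1 | r0:8,r1:Mul2,r2:8,r3:Add1,r4:4
c4: issue ADD r0<-Add2 | r0:Add2,r1:Mul2,r2:8,r3:Add1,r4:4
c5: stall | r0:Add2,r1:Mul2,r2:8,r3:Add1,r4:4
c6: CDB Mul1=32; stall | r0:Add2,r1:Mul2,r2:8,r3:Add1,r4:4
c7: CDB Add2=12; issue SUB r1<-Add2 | r0:12,r1:Add2,r2:8,r3:Add1,r4:4
c8: CDB Mul2=16; stall | r0:12,r1:Add2,r2:8,r3:Add1,r4:4
c9: CDB Add1=64; issue SUB r2<-Add1 | r0:12,r1:Add2,r2:Add1,r3:64,r4:4
c10: CDB Add2=-8; issue ADD r3<-Add2 | r0:12,r1:-8,r2:Add1,r3:Add2,r4:4
c11: stall | r0:12,r1:-8,r2:Add1,r3:Add2,r4:4
c12: CDB Add1=-56; issue ADD r2<-Add1 | r0:12,r1:-8,r2:Add1,r3:Add2,r4:4
c13: CDB Add2=8; issue ADD r1<-Add2 | r0:12,r1:Add2,r2:Add1,r3:8,r4:4
c14: stall | r0:12,r1:Add2,r2:Add1,r3:8,r4:4
c15: stall | r0:12,r1:Add2,r2:Add1,r3:8,r4:4
c16: CDB Add1=20; issue ADD r1<-Add1 | r0:12,r1:Add1,r2:20,r3:8,r4:4
c17: CDB Add2=24 | r0:12,r1:Add1,r2:20,r3:8,r4:4
c18: - | r0:12,r1:Add1,r2:20,r3:8,r4:4
c19: - | r0:12,r1:Add1,r2:20,r3:8,r4:4

STATUS = TAG Add1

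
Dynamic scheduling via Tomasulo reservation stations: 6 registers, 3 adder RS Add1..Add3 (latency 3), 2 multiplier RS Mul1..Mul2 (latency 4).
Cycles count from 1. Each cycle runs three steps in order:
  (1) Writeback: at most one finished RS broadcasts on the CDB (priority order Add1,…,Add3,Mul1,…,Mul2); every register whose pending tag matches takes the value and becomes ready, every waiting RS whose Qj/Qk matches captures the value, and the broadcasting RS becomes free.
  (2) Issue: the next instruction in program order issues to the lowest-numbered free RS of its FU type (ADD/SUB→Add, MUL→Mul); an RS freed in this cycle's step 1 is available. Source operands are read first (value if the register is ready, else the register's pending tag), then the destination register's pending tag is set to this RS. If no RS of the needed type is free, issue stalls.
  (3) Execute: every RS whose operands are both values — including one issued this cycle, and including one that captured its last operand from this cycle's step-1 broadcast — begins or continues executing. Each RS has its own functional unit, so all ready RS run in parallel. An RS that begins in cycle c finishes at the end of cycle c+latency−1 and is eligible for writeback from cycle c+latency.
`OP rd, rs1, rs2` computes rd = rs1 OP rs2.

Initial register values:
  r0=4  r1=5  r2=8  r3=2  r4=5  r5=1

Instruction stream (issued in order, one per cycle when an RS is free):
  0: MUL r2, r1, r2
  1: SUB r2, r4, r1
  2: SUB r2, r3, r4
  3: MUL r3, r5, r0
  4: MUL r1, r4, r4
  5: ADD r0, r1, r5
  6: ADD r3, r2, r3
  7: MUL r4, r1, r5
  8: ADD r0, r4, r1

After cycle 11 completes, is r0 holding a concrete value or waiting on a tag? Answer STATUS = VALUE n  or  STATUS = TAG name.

  c1: issue MUL r2<-Mul1  regs: r0:4,r1:5,r2:Mul1,r3:2,r4:5,r5:1
  c2: issue SUB r2<-Add1  regs: r0:4,r1:5,r2:Add1,r3:2,r4:5,r5:1
  c3: issue SUB r2<-Add2  regs: r0:4,r1:5,r2:Add2,r3:2,r4:5,r5:1
  c4: issue MUL r3<-Mul2  regs: r0:4,r1:5,r2:Add2,r3:Mul2,r4:5,r5:1
  c5: CDB Add1=0; stall  regs: r0:4,r1:5,r2:Add2,r3:Mul2,r4:5,r5:1
  c6: CDB Add2=-3; stall  regs: r0:4,r1:5,r2:-3,r3:Mul2,r4:5,r5:1
  c7: CDB Mul1=40; issue MUL r1<-Mul1  regs: r0:4,r1:Mul1,r2:-3,r3:Mul2,r4:5,r5:1
  c8: CDB Mul2=4; issue ADD r0<-Add1  regs: r0:Add1,r1:Mul1,r2:-3,r3:4,r4:5,r5:1
  c9: issue ADD r3<-Add2  regs: r0:Add1,r1:Mul1,r2:-3,r3:Add2,r4:5,r5:1
  c10: issue MUL r4<-Mul2  regs: r0:Add1,r1:Mul1,r2:-3,r3:Add2,r4:Mul2,r5:1
  c11: CDB Mul1=25; issue ADD r0<-Add3  regs: r0:Add3,r1:25,r2:-3,r3:Add2,r4:Mul2,r5:1

STATUS = TAG Add3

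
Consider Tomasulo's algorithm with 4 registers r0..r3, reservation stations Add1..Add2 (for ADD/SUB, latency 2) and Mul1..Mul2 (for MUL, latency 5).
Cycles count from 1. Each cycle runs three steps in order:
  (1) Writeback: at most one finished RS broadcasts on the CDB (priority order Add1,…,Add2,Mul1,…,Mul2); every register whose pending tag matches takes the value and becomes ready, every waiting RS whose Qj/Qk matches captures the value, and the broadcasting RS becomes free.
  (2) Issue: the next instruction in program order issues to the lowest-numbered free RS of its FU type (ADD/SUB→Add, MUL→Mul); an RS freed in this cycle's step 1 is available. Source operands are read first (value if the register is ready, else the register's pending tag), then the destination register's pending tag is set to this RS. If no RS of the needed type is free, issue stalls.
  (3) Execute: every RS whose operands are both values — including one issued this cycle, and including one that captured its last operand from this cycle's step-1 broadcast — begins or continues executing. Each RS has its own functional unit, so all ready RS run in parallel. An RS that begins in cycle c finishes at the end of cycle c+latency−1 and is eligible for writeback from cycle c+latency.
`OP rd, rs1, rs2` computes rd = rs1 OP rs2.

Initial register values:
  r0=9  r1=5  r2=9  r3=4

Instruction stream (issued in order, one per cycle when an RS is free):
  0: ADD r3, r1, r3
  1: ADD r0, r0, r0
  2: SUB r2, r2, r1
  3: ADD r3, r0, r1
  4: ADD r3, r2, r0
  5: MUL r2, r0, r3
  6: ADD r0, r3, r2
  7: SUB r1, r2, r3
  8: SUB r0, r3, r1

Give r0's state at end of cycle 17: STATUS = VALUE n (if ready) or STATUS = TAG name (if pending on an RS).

STATUS = VALUE -352

  c1: issue ADD r3<-Add1  regs: r0:9,r1:5,r2:9,r3:Add1
  c2: issue ADD r0<-Add2  regs: r0:Add2,r1:5,r2:9,r3:Add1
  c3: CDB Add1=9; issue SUB r2<-Add1  regs: r0:Add2,r1:5,r2:Add1,r3:9
  c4: CDB Add2=18; issue ADD r3<-Add2  regs: r0:18,r1:5,r2:Add1,r3:Add2
  c5: CDB Add1=4; issue ADD r3<-Add1  regs: r0:18,r1:5,r2:4,r3:Add1
  c6: CDB Add2=23; issue MUL r2<-Mul1  regs: r0:18,r1:5,r2:Mul1,r3:Add1
  c7: CDB Add1=22; issue ADD r0<-Add1  regs: r0:Add1,r1:5,r2:Mul1,r3:22
  c8: issue SUB r1<-Add2  regs: r0:Add1,r1:Add2,r2:Mul1,r3:22
  c9: stall  regs: r0:Add1,r1:Add2,r2:Mul1,r3:22
  c10: stall  regs: r0:Add1,r1:Add2,r2:Mul1,r3:22
  c11: stall  regs: r0:Add1,r1:Add2,r2:Mul1,r3:22
  c12: CDB Mul1=396; stall  regs: r0:Add1,r1:Add2,r2:396,r3:22
  c13: stall  regs: r0:Add1,r1:Add2,r2:396,r3:22
  c14: CDB Add1=418; issue SUB r0<-Add1  regs: r0:Add1,r1:Add2,r2:396,r3:22
  c15: CDB Add2=374  regs: r0:Add1,r1:374,r2:396,r3:22
  c16: -  regs: r0:Add1,r1:374,r2:396,r3:22
  c17: CDB Add1=-352  regs: r0:-352,r1:374,r2:396,r3:22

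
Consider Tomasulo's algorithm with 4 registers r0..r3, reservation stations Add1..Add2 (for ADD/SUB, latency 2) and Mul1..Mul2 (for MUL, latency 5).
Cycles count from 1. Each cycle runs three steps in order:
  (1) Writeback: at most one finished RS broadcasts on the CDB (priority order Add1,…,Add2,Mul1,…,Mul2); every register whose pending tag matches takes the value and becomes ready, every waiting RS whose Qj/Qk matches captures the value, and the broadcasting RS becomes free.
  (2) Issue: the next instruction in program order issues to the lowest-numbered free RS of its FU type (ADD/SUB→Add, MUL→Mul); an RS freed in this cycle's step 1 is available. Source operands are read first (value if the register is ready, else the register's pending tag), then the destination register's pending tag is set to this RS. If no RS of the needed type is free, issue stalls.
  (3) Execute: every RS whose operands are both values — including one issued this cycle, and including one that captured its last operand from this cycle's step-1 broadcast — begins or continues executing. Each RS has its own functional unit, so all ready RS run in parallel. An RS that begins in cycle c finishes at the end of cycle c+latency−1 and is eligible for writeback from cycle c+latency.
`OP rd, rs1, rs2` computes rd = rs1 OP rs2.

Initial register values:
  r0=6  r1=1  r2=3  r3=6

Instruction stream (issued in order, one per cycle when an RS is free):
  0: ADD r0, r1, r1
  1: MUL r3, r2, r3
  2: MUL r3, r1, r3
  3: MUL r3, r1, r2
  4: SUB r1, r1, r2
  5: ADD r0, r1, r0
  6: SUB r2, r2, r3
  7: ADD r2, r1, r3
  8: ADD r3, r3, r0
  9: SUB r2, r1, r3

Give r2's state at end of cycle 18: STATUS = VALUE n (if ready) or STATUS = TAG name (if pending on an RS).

STATUS = TAG Add2

c1: issue ADD r0<-Add1 | r0:Add1,r1:1,r2:3,r3:6
c2: issue MUL r3<-Mul1 | r0:Add1,r1:1,r2:3,r3:Mul1
c3: CDB Add1=2; issue MUL r3<-Mul2 | r0:2,r1:1,r2:3,r3:Mul2
c4: stall | r0:2,r1:1,r2:3,r3:Mul2
c5: stall | r0:2,r1:1,r2:3,r3:Mul2
c6: stall | r0:2,r1:1,r2:3,r3:Mul2
c7: CDB Mul1=18; issue MUL r3<-Mul1 | r0:2,r1:1,r2:3,r3:Mul1
c8: issue SUB r1<-Add1 | r0:2,r1:Add1,r2:3,r3:Mul1
c9: issue ADD r0<-Add2 | r0:Add2,r1:Add1,r2:3,r3:Mul1
c10: CDB Add1=-2; issue SUB r2<-Add1 | r0:Add2,r1:-2,r2:Add1,r3:Mul1
c11: stall | r0:Add2,r1:-2,r2:Add1,r3:Mul1
c12: CDB Add2=0; issue ADD r2<-Add2 | r0:0,r1:-2,r2:Add2,r3:Mul1
c13: CDB Mul1=3; stall | r0:0,r1:-2,r2:Add2,r3:3
c14: CDB Mul2=18; stall | r0:0,r1:-2,r2:Add2,r3:3
c15: CDB Add1=0; issue ADD r3<-Add1 | r0:0,r1:-2,r2:Add2,r3:Add1
c16: CDB Add2=1; issue SUB r2<-Add2 | r0:0,r1:-2,r2:Add2,r3:Add1
c17: CDB Add1=3 | r0:0,r1:-2,r2:Add2,r3:3
c18: - | r0:0,r1:-2,r2:Add2,r3:3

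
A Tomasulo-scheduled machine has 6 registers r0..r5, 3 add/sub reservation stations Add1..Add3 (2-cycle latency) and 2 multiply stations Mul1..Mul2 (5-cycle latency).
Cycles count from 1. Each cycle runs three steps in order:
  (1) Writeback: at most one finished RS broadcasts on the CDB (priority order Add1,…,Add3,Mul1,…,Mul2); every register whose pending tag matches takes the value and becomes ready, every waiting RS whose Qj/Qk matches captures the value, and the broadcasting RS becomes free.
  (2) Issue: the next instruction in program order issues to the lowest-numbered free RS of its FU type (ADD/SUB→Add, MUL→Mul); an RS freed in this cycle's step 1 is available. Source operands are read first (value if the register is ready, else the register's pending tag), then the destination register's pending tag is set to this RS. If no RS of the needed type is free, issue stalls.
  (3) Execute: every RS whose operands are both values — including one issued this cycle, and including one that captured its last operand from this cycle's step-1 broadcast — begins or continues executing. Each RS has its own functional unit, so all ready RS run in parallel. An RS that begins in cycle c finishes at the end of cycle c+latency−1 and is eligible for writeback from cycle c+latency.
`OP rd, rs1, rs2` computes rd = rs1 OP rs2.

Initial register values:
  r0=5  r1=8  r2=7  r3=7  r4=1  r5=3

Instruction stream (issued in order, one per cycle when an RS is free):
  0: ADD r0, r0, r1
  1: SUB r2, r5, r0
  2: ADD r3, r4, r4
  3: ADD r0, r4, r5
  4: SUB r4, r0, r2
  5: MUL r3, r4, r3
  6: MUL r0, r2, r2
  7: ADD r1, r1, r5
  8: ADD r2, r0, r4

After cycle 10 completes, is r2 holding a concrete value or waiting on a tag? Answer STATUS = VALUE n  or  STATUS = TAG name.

STATUS = TAG Add1

  c1: issue ADD r0<-Add1  regs: r0:Add1,r1:8,r2:7,r3:7,r4:1,r5:3
  c2: issue SUB r2<-Add2  regs: r0:Add1,r1:8,r2:Add2,r3:7,r4:1,r5:3
  c3: CDB Add1=13; issue ADD r3<-Add1  regs: r0:13,r1:8,r2:Add2,r3:Add1,r4:1,r5:3
  c4: issue ADD r0<-Add3  regs: r0:Add3,r1:8,r2:Add2,r3:Add1,r4:1,r5:3
  c5: CDB Add1=2; issue SUB r4<-Add1  regs: r0:Add3,r1:8,r2:Add2,r3:2,r4:Add1,r5:3
  c6: CDB Add2=-10; issue MUL r3<-Mul1  regs: r0:Add3,r1:8,r2:-10,r3:Mul1,r4:Add1,r5:3
  c7: CDB Add3=4; issue MUL r0<-Mul2  regs: r0:Mul2,r1:8,r2:-10,r3:Mul1,r4:Add1,r5:3
  c8: issue ADD r1<-Add2  regs: r0:Mul2,r1:Add2,r2:-10,r3:Mul1,r4:Add1,r5:3
  c9: CDB Add1=14; issue ADD r2<-Add1  regs: r0:Mul2,r1:Add2,r2:Add1,r3:Mul1,r4:14,r5:3
  c10: CDB Add2=11  regs: r0:Mul2,r1:11,r2:Add1,r3:Mul1,r4:14,r5:3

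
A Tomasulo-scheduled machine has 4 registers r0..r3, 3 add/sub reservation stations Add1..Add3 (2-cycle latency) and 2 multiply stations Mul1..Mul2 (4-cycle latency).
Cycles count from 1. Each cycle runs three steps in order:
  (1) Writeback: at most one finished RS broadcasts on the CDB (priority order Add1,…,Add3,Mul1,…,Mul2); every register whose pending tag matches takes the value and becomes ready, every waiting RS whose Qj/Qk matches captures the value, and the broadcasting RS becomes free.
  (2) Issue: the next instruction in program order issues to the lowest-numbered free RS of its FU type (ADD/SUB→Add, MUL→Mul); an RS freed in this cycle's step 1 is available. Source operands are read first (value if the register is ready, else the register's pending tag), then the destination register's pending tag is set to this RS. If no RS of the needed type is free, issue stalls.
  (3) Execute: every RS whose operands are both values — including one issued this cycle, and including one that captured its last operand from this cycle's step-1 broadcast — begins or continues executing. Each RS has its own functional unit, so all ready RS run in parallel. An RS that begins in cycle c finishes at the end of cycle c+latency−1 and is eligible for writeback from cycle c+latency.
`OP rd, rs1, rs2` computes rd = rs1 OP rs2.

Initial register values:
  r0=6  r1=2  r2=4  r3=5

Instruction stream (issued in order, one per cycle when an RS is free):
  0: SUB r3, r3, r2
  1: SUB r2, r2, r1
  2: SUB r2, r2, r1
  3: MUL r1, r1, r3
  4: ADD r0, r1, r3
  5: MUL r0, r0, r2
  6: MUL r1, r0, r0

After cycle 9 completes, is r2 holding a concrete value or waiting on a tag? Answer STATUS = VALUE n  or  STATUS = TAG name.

STATUS = VALUE 0

c1: issue SUB r3<-Add1 | r0:6,r1:2,r2:4,r3:Add1
c2: issue SUB r2<-Add2 | r0:6,r1:2,r2:Add2,r3:Add1
c3: CDB Add1=1; issue SUB r2<-Add1 | r0:6,r1:2,r2:Add1,r3:1
c4: CDB Add2=2; issue MUL r1<-Mul1 | r0:6,r1:Mul1,r2:Add1,r3:1
c5: issue ADD r0<-Add2 | r0:Add2,r1:Mul1,r2:Add1,r3:1
c6: CDB Add1=0; issue MUL r0<-Mul2 | r0:Mul2,r1:Mul1,r2:0,r3:1
c7: stall | r0:Mul2,r1:Mul1,r2:0,r3:1
c8: CDB Mul1=2; issue MUL r1<-Mul1 | r0:Mul2,r1:Mul1,r2:0,r3:1
c9: - | r0:Mul2,r1:Mul1,r2:0,r3:1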